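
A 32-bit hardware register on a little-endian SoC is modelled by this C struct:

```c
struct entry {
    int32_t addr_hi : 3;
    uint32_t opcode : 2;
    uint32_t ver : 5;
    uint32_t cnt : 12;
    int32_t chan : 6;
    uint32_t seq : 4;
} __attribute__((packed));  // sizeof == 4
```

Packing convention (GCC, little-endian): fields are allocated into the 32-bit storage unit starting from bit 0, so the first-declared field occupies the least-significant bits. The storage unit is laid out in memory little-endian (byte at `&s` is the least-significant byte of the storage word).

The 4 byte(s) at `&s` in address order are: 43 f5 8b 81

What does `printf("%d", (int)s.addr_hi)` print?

[0]=0x43 [1]=0xf5 [2]=0x8b [3]=0x81 (little-endian) → word 0x818bf543
addr_hi [0+:3] = (word>>0) & 0x7 = 3  ←
opcode [3+:2] = (word>>3) & 0x3 = 0
ver [5+:5] = (word>>5) & 0x1f = 10
cnt [10+:12] = (word>>10) & 0xfff = 765
chan [22+:6] = (word>>22) & 0x3f = 6
seq [28+:4] = (word>>28) & 0xf = 8
addr_hi signed 3b, MSB=0: value = 3

3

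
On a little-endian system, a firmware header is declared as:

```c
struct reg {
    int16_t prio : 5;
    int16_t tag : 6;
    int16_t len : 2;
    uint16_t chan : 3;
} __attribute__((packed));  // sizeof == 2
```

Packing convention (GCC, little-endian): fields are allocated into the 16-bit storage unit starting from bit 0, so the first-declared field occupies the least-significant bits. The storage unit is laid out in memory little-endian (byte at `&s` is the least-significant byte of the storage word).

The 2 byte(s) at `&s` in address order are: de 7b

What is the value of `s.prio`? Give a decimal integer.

-2

[0]=0xde [1]=0x7b (little-endian) → word 0x7bde
prio:5 @ bit 0 → (0x7bde>>0)&0x1f = 0x1e  ←
tag:6 @ bit 5 → (0x7bde>>5)&0x3f = 0x1e
len:2 @ bit 11 → (0x7bde>>11)&0x3 = 0x3
chan:3 @ bit 13 → (0x7bde>>13)&0x7 = 0x3
prio signed 5b, MSB=1: 30 - 32 = -2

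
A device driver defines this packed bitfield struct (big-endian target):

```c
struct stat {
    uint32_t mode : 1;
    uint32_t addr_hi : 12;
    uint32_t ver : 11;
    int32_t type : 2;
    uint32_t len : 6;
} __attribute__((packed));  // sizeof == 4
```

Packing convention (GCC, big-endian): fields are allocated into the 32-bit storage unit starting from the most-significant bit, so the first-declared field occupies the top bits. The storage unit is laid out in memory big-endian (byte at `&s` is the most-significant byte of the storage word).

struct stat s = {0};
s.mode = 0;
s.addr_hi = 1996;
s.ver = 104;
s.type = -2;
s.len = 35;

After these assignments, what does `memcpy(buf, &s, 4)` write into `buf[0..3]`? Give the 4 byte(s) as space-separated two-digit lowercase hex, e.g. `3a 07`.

3e 60 68 a3

mode:1 = 0 → 0x0 << 31 → word 0x00000000
addr_hi:12 = 1996 → 0x7cc << 19 → word 0x3e600000
ver:11 = 104 → 0x68 << 8 → word 0x3e606800
type:2 = -2 → 0x2 << 6 → word 0x3e606880
len:6 = 35 → 0x23 << 0 → word 0x3e6068a3
word = 0x3e6068a3 → big-endian bytes:
  [0]=0x3e  [1]=0x60  [2]=0x68  [3]=0xa3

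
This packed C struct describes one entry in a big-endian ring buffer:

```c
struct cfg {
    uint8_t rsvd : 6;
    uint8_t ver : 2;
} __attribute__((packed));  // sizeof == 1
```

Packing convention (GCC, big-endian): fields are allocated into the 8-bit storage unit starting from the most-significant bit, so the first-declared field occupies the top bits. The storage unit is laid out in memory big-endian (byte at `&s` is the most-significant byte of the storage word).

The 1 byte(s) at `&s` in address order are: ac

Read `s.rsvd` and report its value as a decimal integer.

43

[0]=0xac (big-endian) → word 0xac
rsvd [2+:6] = (word>>2) & 0x3f = 43  ←
ver [0+:2] = (word>>0) & 0x3 = 0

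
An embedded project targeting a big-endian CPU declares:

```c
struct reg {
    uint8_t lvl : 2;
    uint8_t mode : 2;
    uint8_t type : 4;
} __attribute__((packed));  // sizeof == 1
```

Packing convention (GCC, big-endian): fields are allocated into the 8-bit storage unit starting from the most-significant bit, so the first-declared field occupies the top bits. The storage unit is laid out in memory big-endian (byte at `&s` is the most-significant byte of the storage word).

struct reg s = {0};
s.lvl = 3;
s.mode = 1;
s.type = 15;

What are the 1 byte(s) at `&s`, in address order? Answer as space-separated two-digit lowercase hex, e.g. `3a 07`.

lvl (2b) val=3 bits=0x3 at bit 6: 0xc0
mode (2b) val=1 bits=0x1 at bit 4: 0xd0
type (4b) val=15 bits=0xf at bit 0: 0xdf
word = 0xdf → big-endian bytes:
  [0]=0xdf

df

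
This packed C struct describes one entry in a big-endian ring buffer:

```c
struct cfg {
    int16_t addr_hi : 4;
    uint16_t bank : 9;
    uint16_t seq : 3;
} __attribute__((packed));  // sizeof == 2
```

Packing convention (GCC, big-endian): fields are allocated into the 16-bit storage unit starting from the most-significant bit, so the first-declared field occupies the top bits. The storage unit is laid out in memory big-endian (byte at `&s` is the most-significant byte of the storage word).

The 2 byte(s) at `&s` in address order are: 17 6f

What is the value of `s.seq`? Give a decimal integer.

[0]=0x17 [1]=0x6f (big-endian) → word 0x176f
addr_hi:4 @ bit 12 → (0x176f>>12)&0xf = 0x1
bank:9 @ bit 3 → (0x176f>>3)&0x1ff = 0xed
seq:3 @ bit 0 → (0x176f>>0)&0x7 = 0x7  ←

7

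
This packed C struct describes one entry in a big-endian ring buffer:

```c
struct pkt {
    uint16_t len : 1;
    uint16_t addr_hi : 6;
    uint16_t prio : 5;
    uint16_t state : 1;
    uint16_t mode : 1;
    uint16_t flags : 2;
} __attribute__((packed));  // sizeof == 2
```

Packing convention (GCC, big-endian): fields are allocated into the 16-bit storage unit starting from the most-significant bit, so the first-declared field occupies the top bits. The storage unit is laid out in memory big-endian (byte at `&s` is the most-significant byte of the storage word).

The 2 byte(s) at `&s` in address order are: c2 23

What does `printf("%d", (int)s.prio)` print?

[0]=0xc2 [1]=0x23 (big-endian) → word 0xc223
len [15+:1] = (word>>15) & 0x1 = 1
addr_hi [9+:6] = (word>>9) & 0x3f = 33
prio [4+:5] = (word>>4) & 0x1f = 2  ←
state [3+:1] = (word>>3) & 0x1 = 0
mode [2+:1] = (word>>2) & 0x1 = 0
flags [0+:2] = (word>>0) & 0x3 = 3

2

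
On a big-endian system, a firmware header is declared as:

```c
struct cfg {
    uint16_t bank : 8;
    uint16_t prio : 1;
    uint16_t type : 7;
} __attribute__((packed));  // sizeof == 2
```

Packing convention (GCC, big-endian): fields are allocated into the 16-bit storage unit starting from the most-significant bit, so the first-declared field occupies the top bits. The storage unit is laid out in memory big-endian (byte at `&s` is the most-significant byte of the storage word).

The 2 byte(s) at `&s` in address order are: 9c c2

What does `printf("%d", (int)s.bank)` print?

[0]=0x9c [1]=0xc2 (big-endian) → word 0x9cc2
bank [8+:8] = (word>>8) & 0xff = 156  ←
prio [7+:1] = (word>>7) & 0x1 = 1
type [0+:7] = (word>>0) & 0x7f = 66

156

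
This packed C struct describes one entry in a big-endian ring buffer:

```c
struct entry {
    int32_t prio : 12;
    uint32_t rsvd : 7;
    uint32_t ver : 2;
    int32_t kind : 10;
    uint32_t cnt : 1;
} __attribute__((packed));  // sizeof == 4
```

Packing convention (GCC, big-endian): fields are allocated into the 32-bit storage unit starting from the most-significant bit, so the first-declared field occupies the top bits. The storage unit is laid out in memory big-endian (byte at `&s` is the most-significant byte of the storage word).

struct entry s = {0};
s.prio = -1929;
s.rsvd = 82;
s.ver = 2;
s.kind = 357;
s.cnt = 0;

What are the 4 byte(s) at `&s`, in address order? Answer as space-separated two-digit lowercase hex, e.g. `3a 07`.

87 7a 52 ca

[20+:12] prio=-1929 & 0xfff = 0x877; word=0x87700000
[13+:7] rsvd=82 & 0x7f = 0x52; word=0x877a4000
[11+:2] ver=2 & 0x3 = 0x2; word=0x877a5000
[1+:10] kind=357 & 0x3ff = 0x165; word=0x877a52ca
[0+:1] cnt=0 & 0x1 = 0x0; word=0x877a52ca
word = 0x877a52ca → big-endian bytes:
  [0]=0x87  [1]=0x7a  [2]=0x52  [3]=0xca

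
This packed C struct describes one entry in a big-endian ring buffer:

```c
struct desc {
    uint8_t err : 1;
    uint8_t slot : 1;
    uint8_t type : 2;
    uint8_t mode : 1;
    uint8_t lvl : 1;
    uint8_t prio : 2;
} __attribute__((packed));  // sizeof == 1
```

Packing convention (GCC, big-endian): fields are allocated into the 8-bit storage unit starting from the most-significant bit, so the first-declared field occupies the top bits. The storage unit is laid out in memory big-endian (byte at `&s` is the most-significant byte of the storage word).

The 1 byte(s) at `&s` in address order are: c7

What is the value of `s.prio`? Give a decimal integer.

3

[0]=0xc7 (big-endian) → word 0xc7
err [7+:1] = (word>>7) & 0x1 = 1
slot [6+:1] = (word>>6) & 0x1 = 1
type [4+:2] = (word>>4) & 0x3 = 0
mode [3+:1] = (word>>3) & 0x1 = 0
lvl [2+:1] = (word>>2) & 0x1 = 1
prio [0+:2] = (word>>0) & 0x3 = 3  ←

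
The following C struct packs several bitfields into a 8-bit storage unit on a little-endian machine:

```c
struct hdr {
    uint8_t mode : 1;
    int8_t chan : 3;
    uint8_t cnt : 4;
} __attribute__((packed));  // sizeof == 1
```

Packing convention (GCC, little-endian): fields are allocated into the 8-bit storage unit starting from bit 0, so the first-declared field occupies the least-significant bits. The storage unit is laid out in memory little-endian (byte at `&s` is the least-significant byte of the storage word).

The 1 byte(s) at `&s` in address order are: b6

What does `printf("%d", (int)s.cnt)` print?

[0]=0xb6 (little-endian) → word 0xb6
mode:1 @ bit 0 → (0xb6>>0)&0x1 = 0x0
chan:3 @ bit 1 → (0xb6>>1)&0x7 = 0x3
cnt:4 @ bit 4 → (0xb6>>4)&0xf = 0xb  ←

11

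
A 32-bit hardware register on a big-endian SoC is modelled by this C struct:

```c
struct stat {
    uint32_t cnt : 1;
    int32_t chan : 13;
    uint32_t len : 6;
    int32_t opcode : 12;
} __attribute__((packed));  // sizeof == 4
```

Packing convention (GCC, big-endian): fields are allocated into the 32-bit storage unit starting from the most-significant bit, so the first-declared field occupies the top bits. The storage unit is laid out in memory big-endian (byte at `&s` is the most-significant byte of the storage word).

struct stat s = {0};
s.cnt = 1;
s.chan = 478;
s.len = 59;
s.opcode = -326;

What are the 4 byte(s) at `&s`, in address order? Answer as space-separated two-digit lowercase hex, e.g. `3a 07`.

cnt:1 = 1 → 0x1 << 31 → word 0x80000000
chan:13 = 478 → 0x1de << 18 → word 0x87780000
len:6 = 59 → 0x3b << 12 → word 0x877bb000
opcode:12 = -326 → 0xeba << 0 → word 0x877bbeba
word = 0x877bbeba → big-endian bytes:
  [0]=0x87  [1]=0x7b  [2]=0xbe  [3]=0xba

87 7b be ba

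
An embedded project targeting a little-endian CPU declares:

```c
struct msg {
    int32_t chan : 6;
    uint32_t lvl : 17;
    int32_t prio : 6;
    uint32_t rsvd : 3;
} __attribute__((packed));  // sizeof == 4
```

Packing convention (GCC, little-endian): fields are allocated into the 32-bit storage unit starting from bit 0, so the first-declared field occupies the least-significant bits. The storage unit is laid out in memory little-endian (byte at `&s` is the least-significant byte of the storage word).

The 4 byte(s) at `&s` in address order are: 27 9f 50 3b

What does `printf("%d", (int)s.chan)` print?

-25

[0]=0x27 [1]=0x9f [2]=0x50 [3]=0x3b (little-endian) → word 0x3b509f27
chan:6 @ bit 0 → (0x3b509f27>>0)&0x3f = 0x27  ←
lvl:17 @ bit 6 → (0x3b509f27>>6)&0x1ffff = 0x1427c
prio:6 @ bit 23 → (0x3b509f27>>23)&0x3f = 0x36
rsvd:3 @ bit 29 → (0x3b509f27>>29)&0x7 = 0x1
chan signed 6b, MSB=1: 39 - 64 = -25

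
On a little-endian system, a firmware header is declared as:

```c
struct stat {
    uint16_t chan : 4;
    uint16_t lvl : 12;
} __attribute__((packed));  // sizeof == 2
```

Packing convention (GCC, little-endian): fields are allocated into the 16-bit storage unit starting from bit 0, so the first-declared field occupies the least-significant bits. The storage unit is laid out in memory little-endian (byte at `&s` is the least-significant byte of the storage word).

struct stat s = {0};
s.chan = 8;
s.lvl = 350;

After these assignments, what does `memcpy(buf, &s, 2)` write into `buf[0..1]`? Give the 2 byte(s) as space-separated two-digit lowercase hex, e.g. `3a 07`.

[0+:4] chan=8 & 0xf = 0x8; word=0x0008
[4+:12] lvl=350 & 0xfff = 0x15e; word=0x15e8
word = 0x15e8 → little-endian bytes:
  [0]=0xe8  [1]=0x15

e8 15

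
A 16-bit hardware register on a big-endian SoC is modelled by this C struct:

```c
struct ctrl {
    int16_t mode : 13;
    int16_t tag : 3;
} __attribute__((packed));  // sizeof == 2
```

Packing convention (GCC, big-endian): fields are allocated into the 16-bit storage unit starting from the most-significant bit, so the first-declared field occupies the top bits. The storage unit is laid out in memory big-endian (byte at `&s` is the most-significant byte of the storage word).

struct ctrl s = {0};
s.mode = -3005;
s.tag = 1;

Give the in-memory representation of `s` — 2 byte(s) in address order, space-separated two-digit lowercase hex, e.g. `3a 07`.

a2 19

[3+:13] mode=-3005 & 0x1fff = 0x1443; word=0xa218
[0+:3] tag=1 & 0x7 = 0x1; word=0xa219
word = 0xa219 → big-endian bytes:
  [0]=0xa2  [1]=0x19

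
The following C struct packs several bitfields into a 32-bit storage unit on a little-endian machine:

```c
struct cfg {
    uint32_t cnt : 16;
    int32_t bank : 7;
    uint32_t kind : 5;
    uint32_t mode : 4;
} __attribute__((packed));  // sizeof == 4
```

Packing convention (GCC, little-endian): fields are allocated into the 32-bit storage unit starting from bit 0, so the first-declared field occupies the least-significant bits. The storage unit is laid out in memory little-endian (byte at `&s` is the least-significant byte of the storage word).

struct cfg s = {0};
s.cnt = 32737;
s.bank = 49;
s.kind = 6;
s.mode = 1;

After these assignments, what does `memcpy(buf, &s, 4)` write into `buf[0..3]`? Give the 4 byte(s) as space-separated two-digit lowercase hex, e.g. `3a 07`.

e1 7f 31 13

[0+:16] cnt=32737 & 0xffff = 0x7fe1; word=0x00007fe1
[16+:7] bank=49 & 0x7f = 0x31; word=0x00317fe1
[23+:5] kind=6 & 0x1f = 0x6; word=0x03317fe1
[28+:4] mode=1 & 0xf = 0x1; word=0x13317fe1
word = 0x13317fe1 → little-endian bytes:
  [0]=0xe1  [1]=0x7f  [2]=0x31  [3]=0x13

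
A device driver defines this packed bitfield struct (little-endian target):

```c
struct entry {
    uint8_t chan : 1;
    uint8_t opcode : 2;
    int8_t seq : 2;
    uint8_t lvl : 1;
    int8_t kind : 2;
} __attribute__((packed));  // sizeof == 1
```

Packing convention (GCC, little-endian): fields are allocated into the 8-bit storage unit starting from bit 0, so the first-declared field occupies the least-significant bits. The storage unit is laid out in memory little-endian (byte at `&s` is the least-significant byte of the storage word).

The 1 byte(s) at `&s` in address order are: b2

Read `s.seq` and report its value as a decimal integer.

-2

[0]=0xb2 (little-endian) → word 0xb2
chan:1 @ bit 0 → (0xb2>>0)&0x1 = 0x0
opcode:2 @ bit 1 → (0xb2>>1)&0x3 = 0x1
seq:2 @ bit 3 → (0xb2>>3)&0x3 = 0x2  ←
lvl:1 @ bit 5 → (0xb2>>5)&0x1 = 0x1
kind:2 @ bit 6 → (0xb2>>6)&0x3 = 0x2
seq signed 2b, MSB=1: 2 - 4 = -2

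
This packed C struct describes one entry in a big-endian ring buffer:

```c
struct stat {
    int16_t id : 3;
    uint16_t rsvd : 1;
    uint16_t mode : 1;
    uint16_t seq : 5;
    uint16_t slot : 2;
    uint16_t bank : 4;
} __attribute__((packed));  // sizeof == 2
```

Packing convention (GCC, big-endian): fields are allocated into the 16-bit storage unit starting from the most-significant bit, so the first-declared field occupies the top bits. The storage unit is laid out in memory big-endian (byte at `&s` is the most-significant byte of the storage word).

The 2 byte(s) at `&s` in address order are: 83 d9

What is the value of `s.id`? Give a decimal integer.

-4

[0]=0x83 [1]=0xd9 (big-endian) → word 0x83d9
id [13+:3] = (word>>13) & 0x7 = 4  ←
rsvd [12+:1] = (word>>12) & 0x1 = 0
mode [11+:1] = (word>>11) & 0x1 = 0
seq [6+:5] = (word>>6) & 0x1f = 15
slot [4+:2] = (word>>4) & 0x3 = 1
bank [0+:4] = (word>>0) & 0xf = 9
id signed 3b, MSB=1: 4 - 8 = -4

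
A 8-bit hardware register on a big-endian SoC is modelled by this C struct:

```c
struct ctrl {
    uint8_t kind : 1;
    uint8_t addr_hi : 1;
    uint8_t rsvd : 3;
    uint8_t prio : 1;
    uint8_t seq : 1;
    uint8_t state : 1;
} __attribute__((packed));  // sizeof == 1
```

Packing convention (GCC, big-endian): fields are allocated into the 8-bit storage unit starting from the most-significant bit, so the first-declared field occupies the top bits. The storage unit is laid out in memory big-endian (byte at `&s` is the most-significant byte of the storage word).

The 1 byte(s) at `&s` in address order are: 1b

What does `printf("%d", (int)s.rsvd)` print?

[0]=0x1b (big-endian) → word 0x1b
kind:1 @ bit 7 → (0x1b>>7)&0x1 = 0x0
addr_hi:1 @ bit 6 → (0x1b>>6)&0x1 = 0x0
rsvd:3 @ bit 3 → (0x1b>>3)&0x7 = 0x3  ←
prio:1 @ bit 2 → (0x1b>>2)&0x1 = 0x0
seq:1 @ bit 1 → (0x1b>>1)&0x1 = 0x1
state:1 @ bit 0 → (0x1b>>0)&0x1 = 0x1

3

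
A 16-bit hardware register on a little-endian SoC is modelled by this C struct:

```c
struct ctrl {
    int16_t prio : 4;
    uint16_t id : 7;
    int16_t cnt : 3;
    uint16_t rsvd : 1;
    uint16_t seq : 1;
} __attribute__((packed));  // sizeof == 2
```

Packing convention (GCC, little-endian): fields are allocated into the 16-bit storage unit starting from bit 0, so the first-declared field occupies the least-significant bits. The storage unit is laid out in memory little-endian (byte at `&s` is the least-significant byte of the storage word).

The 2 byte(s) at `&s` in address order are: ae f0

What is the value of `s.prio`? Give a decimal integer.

-2

[0]=0xae [1]=0xf0 (little-endian) → word 0xf0ae
prio:4 @ bit 0 → (0xf0ae>>0)&0xf = 0xe  ←
id:7 @ bit 4 → (0xf0ae>>4)&0x7f = 0xa
cnt:3 @ bit 11 → (0xf0ae>>11)&0x7 = 0x6
rsvd:1 @ bit 14 → (0xf0ae>>14)&0x1 = 0x1
seq:1 @ bit 15 → (0xf0ae>>15)&0x1 = 0x1
prio signed 4b, MSB=1: 14 - 16 = -2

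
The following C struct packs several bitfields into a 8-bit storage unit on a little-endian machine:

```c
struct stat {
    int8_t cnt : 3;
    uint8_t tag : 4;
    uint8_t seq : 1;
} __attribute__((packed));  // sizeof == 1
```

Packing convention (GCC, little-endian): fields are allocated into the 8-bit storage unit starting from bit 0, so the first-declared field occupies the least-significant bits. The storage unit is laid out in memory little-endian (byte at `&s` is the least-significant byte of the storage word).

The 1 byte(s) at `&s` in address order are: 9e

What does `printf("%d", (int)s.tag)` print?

3

[0]=0x9e (little-endian) → word 0x9e
cnt [0+:3] = (word>>0) & 0x7 = 6
tag [3+:4] = (word>>3) & 0xf = 3  ←
seq [7+:1] = (word>>7) & 0x1 = 1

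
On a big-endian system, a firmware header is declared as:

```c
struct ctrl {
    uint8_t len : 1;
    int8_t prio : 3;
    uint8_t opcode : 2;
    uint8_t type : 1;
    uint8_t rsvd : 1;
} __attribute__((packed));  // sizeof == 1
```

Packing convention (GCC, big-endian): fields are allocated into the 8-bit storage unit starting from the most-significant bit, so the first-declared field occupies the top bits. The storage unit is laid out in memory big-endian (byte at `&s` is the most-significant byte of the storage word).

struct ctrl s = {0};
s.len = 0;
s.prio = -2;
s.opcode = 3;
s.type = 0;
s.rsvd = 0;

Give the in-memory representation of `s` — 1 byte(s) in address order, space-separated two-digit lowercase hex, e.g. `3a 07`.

len (1b) val=0 bits=0x0 at bit 7: 0x00
prio (3b) val=-2 bits=0x6 at bit 4: 0x60
opcode (2b) val=3 bits=0x3 at bit 2: 0x6c
type (1b) val=0 bits=0x0 at bit 1: 0x6c
rsvd (1b) val=0 bits=0x0 at bit 0: 0x6c
word = 0x6c → big-endian bytes:
  [0]=0x6c

6c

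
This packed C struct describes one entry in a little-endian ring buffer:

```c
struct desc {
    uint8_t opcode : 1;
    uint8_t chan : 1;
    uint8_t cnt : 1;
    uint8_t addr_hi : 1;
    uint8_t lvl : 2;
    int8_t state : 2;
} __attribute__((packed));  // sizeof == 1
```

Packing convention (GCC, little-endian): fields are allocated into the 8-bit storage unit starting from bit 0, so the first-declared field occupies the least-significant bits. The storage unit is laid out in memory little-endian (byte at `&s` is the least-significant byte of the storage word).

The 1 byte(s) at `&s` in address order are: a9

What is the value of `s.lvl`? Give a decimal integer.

2

[0]=0xa9 (little-endian) → word 0xa9
opcode:1 @ bit 0 → (0xa9>>0)&0x1 = 0x1
chan:1 @ bit 1 → (0xa9>>1)&0x1 = 0x0
cnt:1 @ bit 2 → (0xa9>>2)&0x1 = 0x0
addr_hi:1 @ bit 3 → (0xa9>>3)&0x1 = 0x1
lvl:2 @ bit 4 → (0xa9>>4)&0x3 = 0x2  ←
state:2 @ bit 6 → (0xa9>>6)&0x3 = 0x2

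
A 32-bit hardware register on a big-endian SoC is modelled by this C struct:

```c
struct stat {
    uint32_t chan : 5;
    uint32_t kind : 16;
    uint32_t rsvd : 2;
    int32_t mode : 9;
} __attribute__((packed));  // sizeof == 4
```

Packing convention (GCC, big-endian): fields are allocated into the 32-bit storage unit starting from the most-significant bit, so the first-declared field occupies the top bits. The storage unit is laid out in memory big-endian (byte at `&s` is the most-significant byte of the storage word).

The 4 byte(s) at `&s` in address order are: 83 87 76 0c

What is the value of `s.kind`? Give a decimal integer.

28910

[0]=0x83 [1]=0x87 [2]=0x76 [3]=0x0c (big-endian) → word 0x8387760c
chan [27+:5] = (word>>27) & 0x1f = 16
kind [11+:16] = (word>>11) & 0xffff = 28910  ←
rsvd [9+:2] = (word>>9) & 0x3 = 3
mode [0+:9] = (word>>0) & 0x1ff = 12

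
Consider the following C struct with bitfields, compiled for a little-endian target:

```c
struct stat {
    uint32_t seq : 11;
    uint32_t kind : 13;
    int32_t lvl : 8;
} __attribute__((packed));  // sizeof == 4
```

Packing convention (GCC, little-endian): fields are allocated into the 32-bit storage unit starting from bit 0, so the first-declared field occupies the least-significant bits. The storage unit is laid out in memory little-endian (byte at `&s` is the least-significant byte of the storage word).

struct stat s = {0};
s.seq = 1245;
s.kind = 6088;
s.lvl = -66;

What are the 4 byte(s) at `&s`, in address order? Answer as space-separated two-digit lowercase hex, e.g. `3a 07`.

dd 44 be be

[0+:11] seq=1245 & 0x7ff = 0x4dd; word=0x000004dd
[11+:13] kind=6088 & 0x1fff = 0x17c8; word=0x00be44dd
[24+:8] lvl=-66 & 0xff = 0xbe; word=0xbebe44dd
word = 0xbebe44dd → little-endian bytes:
  [0]=0xdd  [1]=0x44  [2]=0xbe  [3]=0xbe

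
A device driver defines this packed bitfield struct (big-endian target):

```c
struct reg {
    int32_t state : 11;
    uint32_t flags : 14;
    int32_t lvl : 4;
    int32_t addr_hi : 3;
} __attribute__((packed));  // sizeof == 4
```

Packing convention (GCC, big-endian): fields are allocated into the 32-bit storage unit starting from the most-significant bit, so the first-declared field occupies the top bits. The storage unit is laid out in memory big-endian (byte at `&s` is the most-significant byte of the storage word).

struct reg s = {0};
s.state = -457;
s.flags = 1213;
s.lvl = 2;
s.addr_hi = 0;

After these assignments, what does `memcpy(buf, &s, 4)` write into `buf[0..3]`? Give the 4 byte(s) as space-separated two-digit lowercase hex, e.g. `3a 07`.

c6 e2 5e 90

state (11b) val=-457 bits=0x637 at bit 21: 0xc6e00000
flags (14b) val=1213 bits=0x4bd at bit 7: 0xc6e25e80
lvl (4b) val=2 bits=0x2 at bit 3: 0xc6e25e90
addr_hi (3b) val=0 bits=0x0 at bit 0: 0xc6e25e90
word = 0xc6e25e90 → big-endian bytes:
  [0]=0xc6  [1]=0xe2  [2]=0x5e  [3]=0x90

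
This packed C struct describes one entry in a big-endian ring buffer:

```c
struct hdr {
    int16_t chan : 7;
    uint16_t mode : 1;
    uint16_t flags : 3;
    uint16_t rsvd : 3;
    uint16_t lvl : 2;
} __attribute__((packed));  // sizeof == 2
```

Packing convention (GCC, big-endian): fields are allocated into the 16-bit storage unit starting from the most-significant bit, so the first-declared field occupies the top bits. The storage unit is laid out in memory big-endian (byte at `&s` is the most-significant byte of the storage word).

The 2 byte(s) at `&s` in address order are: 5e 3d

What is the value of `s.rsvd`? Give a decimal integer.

7

[0]=0x5e [1]=0x3d (big-endian) → word 0x5e3d
chan:7 @ bit 9 → (0x5e3d>>9)&0x7f = 0x2f
mode:1 @ bit 8 → (0x5e3d>>8)&0x1 = 0x0
flags:3 @ bit 5 → (0x5e3d>>5)&0x7 = 0x1
rsvd:3 @ bit 2 → (0x5e3d>>2)&0x7 = 0x7  ←
lvl:2 @ bit 0 → (0x5e3d>>0)&0x3 = 0x1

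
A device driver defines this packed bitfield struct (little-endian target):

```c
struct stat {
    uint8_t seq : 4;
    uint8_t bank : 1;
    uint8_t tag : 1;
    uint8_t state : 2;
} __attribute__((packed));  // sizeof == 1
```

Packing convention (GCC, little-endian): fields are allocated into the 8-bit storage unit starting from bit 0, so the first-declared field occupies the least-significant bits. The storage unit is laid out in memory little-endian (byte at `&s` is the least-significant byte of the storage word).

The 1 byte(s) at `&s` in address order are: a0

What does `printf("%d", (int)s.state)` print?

2

[0]=0xa0 (little-endian) → word 0xa0
seq [0+:4] = (word>>0) & 0xf = 0
bank [4+:1] = (word>>4) & 0x1 = 0
tag [5+:1] = (word>>5) & 0x1 = 1
state [6+:2] = (word>>6) & 0x3 = 2  ←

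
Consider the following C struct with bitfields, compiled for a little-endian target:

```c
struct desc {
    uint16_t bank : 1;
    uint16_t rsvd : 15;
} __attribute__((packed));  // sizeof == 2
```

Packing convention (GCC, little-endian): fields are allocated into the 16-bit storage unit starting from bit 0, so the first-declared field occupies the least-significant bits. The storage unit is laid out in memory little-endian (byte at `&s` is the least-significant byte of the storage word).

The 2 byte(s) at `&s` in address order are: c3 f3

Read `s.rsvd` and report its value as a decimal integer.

31201

[0]=0xc3 [1]=0xf3 (little-endian) → word 0xf3c3
bank [0+:1] = (word>>0) & 0x1 = 1
rsvd [1+:15] = (word>>1) & 0x7fff = 31201  ←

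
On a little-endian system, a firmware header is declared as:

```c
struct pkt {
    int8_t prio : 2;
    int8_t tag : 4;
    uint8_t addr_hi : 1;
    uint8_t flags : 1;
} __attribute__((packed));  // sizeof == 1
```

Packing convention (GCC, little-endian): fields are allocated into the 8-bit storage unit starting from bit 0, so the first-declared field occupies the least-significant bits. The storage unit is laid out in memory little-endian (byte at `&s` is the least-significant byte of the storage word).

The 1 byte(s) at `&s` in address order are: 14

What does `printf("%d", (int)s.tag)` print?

[0]=0x14 (little-endian) → word 0x14
prio:2 @ bit 0 → (0x14>>0)&0x3 = 0x0
tag:4 @ bit 2 → (0x14>>2)&0xf = 0x5  ←
addr_hi:1 @ bit 6 → (0x14>>6)&0x1 = 0x0
flags:1 @ bit 7 → (0x14>>7)&0x1 = 0x0
tag signed 4b, MSB=0: value = 5

5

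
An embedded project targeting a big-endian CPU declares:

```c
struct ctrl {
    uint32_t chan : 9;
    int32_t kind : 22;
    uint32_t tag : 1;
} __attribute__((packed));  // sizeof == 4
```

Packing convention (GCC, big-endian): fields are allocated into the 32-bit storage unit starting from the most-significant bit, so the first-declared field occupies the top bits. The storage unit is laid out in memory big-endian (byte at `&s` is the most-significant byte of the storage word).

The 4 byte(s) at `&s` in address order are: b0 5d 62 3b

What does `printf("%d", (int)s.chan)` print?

[0]=0xb0 [1]=0x5d [2]=0x62 [3]=0x3b (big-endian) → word 0xb05d623b
chan:9 @ bit 23 → (0xb05d623b>>23)&0x1ff = 0x160  ←
kind:22 @ bit 1 → (0xb05d623b>>1)&0x3fffff = 0x2eb11d
tag:1 @ bit 0 → (0xb05d623b>>0)&0x1 = 0x1

352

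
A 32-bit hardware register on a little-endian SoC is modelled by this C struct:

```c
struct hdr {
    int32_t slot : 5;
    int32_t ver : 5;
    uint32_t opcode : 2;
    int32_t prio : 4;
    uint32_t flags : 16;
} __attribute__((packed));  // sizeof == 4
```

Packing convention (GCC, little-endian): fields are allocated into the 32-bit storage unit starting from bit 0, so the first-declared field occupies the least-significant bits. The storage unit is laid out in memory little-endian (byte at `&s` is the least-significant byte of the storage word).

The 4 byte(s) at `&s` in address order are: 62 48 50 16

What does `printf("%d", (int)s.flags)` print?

[0]=0x62 [1]=0x48 [2]=0x50 [3]=0x16 (little-endian) → word 0x16504862
slot [0+:5] = (word>>0) & 0x1f = 2
ver [5+:5] = (word>>5) & 0x1f = 3
opcode [10+:2] = (word>>10) & 0x3 = 2
prio [12+:4] = (word>>12) & 0xf = 4
flags [16+:16] = (word>>16) & 0xffff = 5712  ←

5712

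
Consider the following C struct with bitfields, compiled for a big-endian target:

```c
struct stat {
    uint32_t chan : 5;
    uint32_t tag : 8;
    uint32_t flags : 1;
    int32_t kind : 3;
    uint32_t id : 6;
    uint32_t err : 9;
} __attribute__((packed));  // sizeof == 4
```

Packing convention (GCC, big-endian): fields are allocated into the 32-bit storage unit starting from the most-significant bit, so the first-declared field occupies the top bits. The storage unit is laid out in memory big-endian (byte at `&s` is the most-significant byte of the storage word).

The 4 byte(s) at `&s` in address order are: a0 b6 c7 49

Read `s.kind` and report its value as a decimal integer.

-3

[0]=0xa0 [1]=0xb6 [2]=0xc7 [3]=0x49 (big-endian) → word 0xa0b6c749
chan [27+:5] = (word>>27) & 0x1f = 20
tag [19+:8] = (word>>19) & 0xff = 22
flags [18+:1] = (word>>18) & 0x1 = 1
kind [15+:3] = (word>>15) & 0x7 = 5  ←
id [9+:6] = (word>>9) & 0x3f = 35
err [0+:9] = (word>>0) & 0x1ff = 329
kind signed 3b, MSB=1: 5 - 8 = -3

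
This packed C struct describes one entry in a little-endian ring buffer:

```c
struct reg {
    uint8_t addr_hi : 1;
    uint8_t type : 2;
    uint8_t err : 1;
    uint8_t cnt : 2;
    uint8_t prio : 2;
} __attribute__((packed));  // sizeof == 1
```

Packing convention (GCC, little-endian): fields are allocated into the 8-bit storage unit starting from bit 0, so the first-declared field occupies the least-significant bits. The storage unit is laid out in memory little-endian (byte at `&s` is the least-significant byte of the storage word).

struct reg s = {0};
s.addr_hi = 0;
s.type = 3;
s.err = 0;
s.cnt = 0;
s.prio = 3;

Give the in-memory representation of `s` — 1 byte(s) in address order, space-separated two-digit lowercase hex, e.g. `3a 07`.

c6

addr_hi (1b) val=0 bits=0x0 at bit 0: 0x00
type (2b) val=3 bits=0x3 at bit 1: 0x06
err (1b) val=0 bits=0x0 at bit 3: 0x06
cnt (2b) val=0 bits=0x0 at bit 4: 0x06
prio (2b) val=3 bits=0x3 at bit 6: 0xc6
word = 0xc6 → little-endian bytes:
  [0]=0xc6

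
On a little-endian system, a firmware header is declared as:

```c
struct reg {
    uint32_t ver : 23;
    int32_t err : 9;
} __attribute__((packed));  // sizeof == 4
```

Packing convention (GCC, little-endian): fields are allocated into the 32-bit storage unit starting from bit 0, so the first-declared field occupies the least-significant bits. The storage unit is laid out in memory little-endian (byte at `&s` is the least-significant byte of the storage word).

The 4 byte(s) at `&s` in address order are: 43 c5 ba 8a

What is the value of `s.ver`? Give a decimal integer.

[0]=0x43 [1]=0xc5 [2]=0xba [3]=0x8a (little-endian) → word 0x8abac543
ver:23 @ bit 0 → (0x8abac543>>0)&0x7fffff = 0x3ac543  ←
err:9 @ bit 23 → (0x8abac543>>23)&0x1ff = 0x115

3851587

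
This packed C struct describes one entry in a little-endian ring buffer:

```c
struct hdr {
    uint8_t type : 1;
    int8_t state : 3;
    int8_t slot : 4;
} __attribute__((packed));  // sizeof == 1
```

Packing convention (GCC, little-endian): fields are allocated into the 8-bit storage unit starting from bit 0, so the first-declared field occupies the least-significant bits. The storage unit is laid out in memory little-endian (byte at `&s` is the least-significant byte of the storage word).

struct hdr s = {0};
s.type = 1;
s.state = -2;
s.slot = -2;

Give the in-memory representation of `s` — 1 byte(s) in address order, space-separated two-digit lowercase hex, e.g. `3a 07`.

ed

[0+:1] type=1 & 0x1 = 0x1; word=0x01
[1+:3] state=-2 & 0x7 = 0x6; word=0x0d
[4+:4] slot=-2 & 0xf = 0xe; word=0xed
word = 0xed → little-endian bytes:
  [0]=0xed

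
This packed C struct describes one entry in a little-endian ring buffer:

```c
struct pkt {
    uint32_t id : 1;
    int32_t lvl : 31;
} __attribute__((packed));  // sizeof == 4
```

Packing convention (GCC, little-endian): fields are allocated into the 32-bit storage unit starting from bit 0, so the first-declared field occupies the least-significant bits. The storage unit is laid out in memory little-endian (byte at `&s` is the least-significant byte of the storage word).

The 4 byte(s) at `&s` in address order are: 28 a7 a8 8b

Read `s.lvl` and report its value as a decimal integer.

[0]=0x28 [1]=0xa7 [2]=0xa8 [3]=0x8b (little-endian) → word 0x8ba8a728
id [0+:1] = (word>>0) & 0x1 = 0
lvl [1+:31] = (word>>1) & 0x7fffffff = 1171542932  ←
lvl signed 31b, MSB=1: 1171542932 - 2147483648 = -975940716

-975940716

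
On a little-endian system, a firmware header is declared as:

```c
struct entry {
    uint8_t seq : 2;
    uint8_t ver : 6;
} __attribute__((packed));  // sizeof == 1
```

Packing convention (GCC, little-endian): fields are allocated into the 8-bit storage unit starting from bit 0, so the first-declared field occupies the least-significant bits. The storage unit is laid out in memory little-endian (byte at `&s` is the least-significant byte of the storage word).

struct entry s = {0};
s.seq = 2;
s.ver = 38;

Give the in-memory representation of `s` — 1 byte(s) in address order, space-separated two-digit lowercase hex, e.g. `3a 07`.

9a

[0+:2] seq=2 & 0x3 = 0x2; word=0x02
[2+:6] ver=38 & 0x3f = 0x26; word=0x9a
word = 0x9a → little-endian bytes:
  [0]=0x9a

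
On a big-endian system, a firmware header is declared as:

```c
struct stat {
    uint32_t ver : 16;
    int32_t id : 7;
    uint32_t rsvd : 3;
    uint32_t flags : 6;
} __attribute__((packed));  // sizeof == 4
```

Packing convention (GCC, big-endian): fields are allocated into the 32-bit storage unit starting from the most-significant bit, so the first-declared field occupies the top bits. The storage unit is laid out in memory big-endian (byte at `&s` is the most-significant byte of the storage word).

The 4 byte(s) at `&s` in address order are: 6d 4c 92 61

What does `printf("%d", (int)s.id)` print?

[0]=0x6d [1]=0x4c [2]=0x92 [3]=0x61 (big-endian) → word 0x6d4c9261
ver:16 @ bit 16 → (0x6d4c9261>>16)&0xffff = 0x6d4c
id:7 @ bit 9 → (0x6d4c9261>>9)&0x7f = 0x49  ←
rsvd:3 @ bit 6 → (0x6d4c9261>>6)&0x7 = 0x1
flags:6 @ bit 0 → (0x6d4c9261>>0)&0x3f = 0x21
id signed 7b, MSB=1: 73 - 128 = -55

-55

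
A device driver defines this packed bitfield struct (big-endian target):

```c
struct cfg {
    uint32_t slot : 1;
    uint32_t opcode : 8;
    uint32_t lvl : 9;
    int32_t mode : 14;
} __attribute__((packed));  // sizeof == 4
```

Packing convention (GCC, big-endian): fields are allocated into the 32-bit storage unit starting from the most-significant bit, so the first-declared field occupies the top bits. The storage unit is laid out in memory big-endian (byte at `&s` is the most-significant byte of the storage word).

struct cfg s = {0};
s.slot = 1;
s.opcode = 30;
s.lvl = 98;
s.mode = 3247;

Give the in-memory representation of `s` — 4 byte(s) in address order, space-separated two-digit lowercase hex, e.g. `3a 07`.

8f 18 8c af

slot (1b) val=1 bits=0x1 at bit 31: 0x80000000
opcode (8b) val=30 bits=0x1e at bit 23: 0x8f000000
lvl (9b) val=98 bits=0x62 at bit 14: 0x8f188000
mode (14b) val=3247 bits=0xcaf at bit 0: 0x8f188caf
word = 0x8f188caf → big-endian bytes:
  [0]=0x8f  [1]=0x18  [2]=0x8c  [3]=0xaf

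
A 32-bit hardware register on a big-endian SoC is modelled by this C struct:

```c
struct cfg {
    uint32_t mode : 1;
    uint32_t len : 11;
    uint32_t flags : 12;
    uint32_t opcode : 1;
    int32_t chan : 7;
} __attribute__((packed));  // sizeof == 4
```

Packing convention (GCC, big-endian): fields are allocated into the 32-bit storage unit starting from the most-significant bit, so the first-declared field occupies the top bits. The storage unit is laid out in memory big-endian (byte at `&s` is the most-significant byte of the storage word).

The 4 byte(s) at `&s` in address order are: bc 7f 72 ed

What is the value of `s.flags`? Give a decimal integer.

3954

[0]=0xbc [1]=0x7f [2]=0x72 [3]=0xed (big-endian) → word 0xbc7f72ed
mode:1 @ bit 31 → (0xbc7f72ed>>31)&0x1 = 0x1
len:11 @ bit 20 → (0xbc7f72ed>>20)&0x7ff = 0x3c7
flags:12 @ bit 8 → (0xbc7f72ed>>8)&0xfff = 0xf72  ←
opcode:1 @ bit 7 → (0xbc7f72ed>>7)&0x1 = 0x1
chan:7 @ bit 0 → (0xbc7f72ed>>0)&0x7f = 0x6d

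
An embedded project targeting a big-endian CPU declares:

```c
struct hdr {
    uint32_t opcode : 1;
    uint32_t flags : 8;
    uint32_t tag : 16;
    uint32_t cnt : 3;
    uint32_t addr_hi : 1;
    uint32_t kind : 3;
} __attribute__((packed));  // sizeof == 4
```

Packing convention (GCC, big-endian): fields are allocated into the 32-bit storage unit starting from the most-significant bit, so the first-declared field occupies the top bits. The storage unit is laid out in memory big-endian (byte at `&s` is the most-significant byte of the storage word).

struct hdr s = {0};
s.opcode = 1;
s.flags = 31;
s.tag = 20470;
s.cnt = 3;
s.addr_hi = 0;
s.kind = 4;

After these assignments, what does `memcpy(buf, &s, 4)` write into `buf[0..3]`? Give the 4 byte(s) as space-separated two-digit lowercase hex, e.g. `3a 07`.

opcode:1 = 1 → 0x1 << 31 → word 0x80000000
flags:8 = 31 → 0x1f << 23 → word 0x8f800000
tag:16 = 20470 → 0x4ff6 << 7 → word 0x8fa7fb00
cnt:3 = 3 → 0x3 << 4 → word 0x8fa7fb30
addr_hi:1 = 0 → 0x0 << 3 → word 0x8fa7fb30
kind:3 = 4 → 0x4 << 0 → word 0x8fa7fb34
word = 0x8fa7fb34 → big-endian bytes:
  [0]=0x8f  [1]=0xa7  [2]=0xfb  [3]=0x34

8f a7 fb 34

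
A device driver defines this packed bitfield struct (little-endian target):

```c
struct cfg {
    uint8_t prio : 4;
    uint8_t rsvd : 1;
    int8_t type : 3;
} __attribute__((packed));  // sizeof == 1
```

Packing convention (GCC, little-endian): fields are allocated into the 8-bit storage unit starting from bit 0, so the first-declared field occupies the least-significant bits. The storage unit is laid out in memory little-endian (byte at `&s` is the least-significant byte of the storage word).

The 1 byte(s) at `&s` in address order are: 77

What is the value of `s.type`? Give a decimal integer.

3

[0]=0x77 (little-endian) → word 0x77
prio:4 @ bit 0 → (0x77>>0)&0xf = 0x7
rsvd:1 @ bit 4 → (0x77>>4)&0x1 = 0x1
type:3 @ bit 5 → (0x77>>5)&0x7 = 0x3  ←
type signed 3b, MSB=0: value = 3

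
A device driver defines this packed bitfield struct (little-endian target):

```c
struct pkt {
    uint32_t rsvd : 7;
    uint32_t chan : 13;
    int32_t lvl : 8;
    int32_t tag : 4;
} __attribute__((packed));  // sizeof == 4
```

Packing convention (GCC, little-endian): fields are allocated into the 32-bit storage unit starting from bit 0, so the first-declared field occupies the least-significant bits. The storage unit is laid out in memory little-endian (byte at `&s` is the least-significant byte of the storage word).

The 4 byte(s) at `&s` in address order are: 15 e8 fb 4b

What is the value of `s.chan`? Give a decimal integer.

[0]=0x15 [1]=0xe8 [2]=0xfb [3]=0x4b (little-endian) → word 0x4bfbe815
rsvd [0+:7] = (word>>0) & 0x7f = 21
chan [7+:13] = (word>>7) & 0x1fff = 6096  ←
lvl [20+:8] = (word>>20) & 0xff = 191
tag [28+:4] = (word>>28) & 0xf = 4

6096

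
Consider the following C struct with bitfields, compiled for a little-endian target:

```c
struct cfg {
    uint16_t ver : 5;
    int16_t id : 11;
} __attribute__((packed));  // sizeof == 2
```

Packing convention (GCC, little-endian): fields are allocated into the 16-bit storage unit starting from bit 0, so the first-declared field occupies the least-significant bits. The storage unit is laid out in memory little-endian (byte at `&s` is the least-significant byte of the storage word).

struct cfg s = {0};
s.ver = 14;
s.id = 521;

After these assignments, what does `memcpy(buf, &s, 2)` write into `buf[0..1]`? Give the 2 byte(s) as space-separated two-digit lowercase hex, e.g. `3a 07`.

ver (5b) val=14 bits=0xe at bit 0: 0x000e
id (11b) val=521 bits=0x209 at bit 5: 0x412e
word = 0x412e → little-endian bytes:
  [0]=0x2e  [1]=0x41

2e 41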